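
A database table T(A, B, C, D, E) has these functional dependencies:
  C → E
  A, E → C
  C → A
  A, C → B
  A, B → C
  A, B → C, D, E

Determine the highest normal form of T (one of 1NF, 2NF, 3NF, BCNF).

Candidate keys: {A, B}, {A, E}, {C}. Prime attributes: {A, B, C, E}.
Every FD has a superkey on the left, so the relation is in BCNF.

BCNF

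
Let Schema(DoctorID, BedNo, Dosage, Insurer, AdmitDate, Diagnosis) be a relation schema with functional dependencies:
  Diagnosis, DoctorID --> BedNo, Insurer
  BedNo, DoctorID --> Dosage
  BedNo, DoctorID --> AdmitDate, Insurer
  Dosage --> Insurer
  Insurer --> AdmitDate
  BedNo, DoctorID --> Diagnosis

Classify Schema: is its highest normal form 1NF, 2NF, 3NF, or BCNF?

Candidate keys: {BedNo, DoctorID}, {Diagnosis, DoctorID}. Prime attributes: {BedNo, Diagnosis, DoctorID}.
For Dosage --> Insurer we have {Dosage}⁺ = {AdmitDate, Dosage, Insurer}; {Dosage} is not a superkey, so BCNF fails.
Dosage --> Insurer has non-prime {Insurer} on the right and a non-superkey on the left, so 3NF fails.
No proper subset of a key has a non-prime attribute in its closure, so there is no partial dependency; 2NF holds.

2NF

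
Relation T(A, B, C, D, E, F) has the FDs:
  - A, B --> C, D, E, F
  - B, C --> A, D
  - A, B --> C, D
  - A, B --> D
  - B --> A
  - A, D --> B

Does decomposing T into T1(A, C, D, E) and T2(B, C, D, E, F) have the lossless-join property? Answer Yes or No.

No

Common attributes: {C, D, E}; their closure is {C, D, E}.
T1 ⊄ {C, D, E} and T2 ⊄ {C, D, E}, so the split is lossy.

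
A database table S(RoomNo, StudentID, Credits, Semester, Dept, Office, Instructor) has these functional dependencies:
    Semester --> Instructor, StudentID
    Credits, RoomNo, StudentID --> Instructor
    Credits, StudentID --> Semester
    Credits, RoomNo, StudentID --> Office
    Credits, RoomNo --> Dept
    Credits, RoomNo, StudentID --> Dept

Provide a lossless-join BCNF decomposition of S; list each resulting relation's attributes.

{Credits, Dept, RoomNo}; {Credits, Office, RoomNo, Semester}; {Instructor, Semester, StudentID}

Candidate keys of the original relation: {Credits, RoomNo, Semester}, {Credits, RoomNo, StudentID}.
{Credits, Dept, Instructor, Office, RoomNo, Semester, StudentID}: {Semester} determines {Instructor, Semester, StudentID} here but is not a superkey — split on Semester --> Instructor, StudentID, giving {Instructor, Semester, StudentID} and {Credits, Dept, Office, RoomNo, Semester}.
{Instructor, Semester, StudentID}: every determinant is a superkey — BCNF.
{Credits, Dept, Office, RoomNo, Semester}: {Credits, RoomNo} determines {Credits, Dept, RoomNo} here but is not a superkey — split on Credits, RoomNo --> Dept, giving {Credits, Dept, RoomNo} and {Credits, Office, RoomNo, Semester}.
{Credits, Dept, RoomNo}: every determinant is a superkey — BCNF.
{Credits, Office, RoomNo, Semester}: every determinant is a superkey — BCNF.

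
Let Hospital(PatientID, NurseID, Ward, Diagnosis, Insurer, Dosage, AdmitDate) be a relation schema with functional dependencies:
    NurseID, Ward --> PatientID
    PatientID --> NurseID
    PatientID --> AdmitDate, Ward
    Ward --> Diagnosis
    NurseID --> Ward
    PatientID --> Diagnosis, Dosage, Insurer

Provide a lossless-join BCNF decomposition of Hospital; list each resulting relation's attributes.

{AdmitDate, Dosage, Insurer, NurseID, PatientID, Ward}; {Diagnosis, Ward}

Candidate keys of the original relation: {NurseID}, {PatientID}.
In {AdmitDate, Diagnosis, Dosage, Insurer, NurseID, PatientID, Ward}, {Ward} is not a superkey ({Ward}⁺ restricted to this set is {Diagnosis, Ward}), so split on Ward --> Diagnosis into {Diagnosis, Ward} and {AdmitDate, Dosage, Insurer, NurseID, PatientID, Ward}.
{Diagnosis, Ward}: every determinant is a superkey — BCNF.
{AdmitDate, Dosage, Insurer, NurseID, PatientID, Ward}: every determinant is a superkey — BCNF.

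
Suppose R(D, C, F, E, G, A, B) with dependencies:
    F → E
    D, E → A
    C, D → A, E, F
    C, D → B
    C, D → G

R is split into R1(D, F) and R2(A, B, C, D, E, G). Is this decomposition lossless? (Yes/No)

No

The shared attributes are {D} and {D}⁺ = {D}.
Neither R1 nor R2 is contained in that closure, so the decomposition is lossy.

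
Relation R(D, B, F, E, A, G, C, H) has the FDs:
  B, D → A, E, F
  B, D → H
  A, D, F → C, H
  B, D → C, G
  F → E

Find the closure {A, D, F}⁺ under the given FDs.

{A, C, D, E, F, H}

Start with {A, D, F}.
A, D, F → C, H applies; add {C, H} → now {A, C, D, F, H}.
F → E applies; add {E} → now {A, C, D, E, F, H}.
No further FD applies.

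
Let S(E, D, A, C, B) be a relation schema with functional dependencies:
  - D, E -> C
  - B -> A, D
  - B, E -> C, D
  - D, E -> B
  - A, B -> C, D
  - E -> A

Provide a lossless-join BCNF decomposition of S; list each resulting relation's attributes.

Candidate keys of the original relation: {B, E}, {D, E}.
In {A, B, C, D, E}, {B} is not a superkey ({B}⁺ restricted to this set is {A, B, C, D}), so split on B -> A, C, D into {A, B, C, D} and {B, E}.
{A, B, C, D} has no BCNF violation.
{B, E} has no BCNF violation.

{A, B, C, D}; {B, E}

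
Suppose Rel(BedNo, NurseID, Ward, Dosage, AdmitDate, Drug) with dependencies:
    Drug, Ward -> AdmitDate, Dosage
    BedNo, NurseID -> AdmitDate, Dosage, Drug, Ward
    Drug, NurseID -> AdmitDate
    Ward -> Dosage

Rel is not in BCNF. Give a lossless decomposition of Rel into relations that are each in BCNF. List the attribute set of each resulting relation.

{AdmitDate, Drug, Ward}; {BedNo, Drug, NurseID, Ward}; {Dosage, Ward}

Candidate key of the original relation: {BedNo, NurseID}.
In {AdmitDate, BedNo, Dosage, Drug, NurseID, Ward}, {Drug, Ward} is not a superkey ({Drug, Ward}⁺ restricted to this set is {AdmitDate, Dosage, Drug, Ward}), so split on Drug, Ward -> AdmitDate, Dosage into {AdmitDate, Dosage, Drug, Ward} and {BedNo, Drug, NurseID, Ward}.
In {AdmitDate, Dosage, Drug, Ward}, {Ward} is not a superkey ({Ward}⁺ restricted to this set is {Dosage, Ward}), so split on Ward -> Dosage into {Dosage, Ward} and {AdmitDate, Drug, Ward}.
{Dosage, Ward} is in BCNF.
{AdmitDate, Drug, Ward} is in BCNF.
{BedNo, Drug, NurseID, Ward} is in BCNF.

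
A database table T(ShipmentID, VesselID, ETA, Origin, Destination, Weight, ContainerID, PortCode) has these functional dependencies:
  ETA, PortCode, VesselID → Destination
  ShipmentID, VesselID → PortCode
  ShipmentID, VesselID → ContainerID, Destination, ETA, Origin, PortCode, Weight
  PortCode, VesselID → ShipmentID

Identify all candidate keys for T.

Attributes never on any right-hand side: {VesselID} — every candidate key must contain it.
{PortCode, VesselID}⁺ = {ContainerID, Destination, ETA, Origin, PortCode, ShipmentID, VesselID, Weight}, which is every attribute, so {PortCode, VesselID} is a candidate key.
{ShipmentID, VesselID}⁺ = {ContainerID, Destination, ETA, Origin, PortCode, ShipmentID, VesselID, Weight}, which is every attribute, so {ShipmentID, VesselID} is a candidate key.
No proper subset of any of these is a key, and no other minimal superkey exists.

{PortCode, VesselID}, {ShipmentID, VesselID}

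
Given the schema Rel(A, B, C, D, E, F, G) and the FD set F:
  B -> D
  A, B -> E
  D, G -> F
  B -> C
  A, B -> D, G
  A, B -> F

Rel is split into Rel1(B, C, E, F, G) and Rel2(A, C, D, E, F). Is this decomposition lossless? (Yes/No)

No

Rel1 ∩ Rel2 = {C, E, F}; its closure under F is {C, E, F}.
Neither Rel1 nor Rel2 is contained in that closure, so the decomposition is lossy.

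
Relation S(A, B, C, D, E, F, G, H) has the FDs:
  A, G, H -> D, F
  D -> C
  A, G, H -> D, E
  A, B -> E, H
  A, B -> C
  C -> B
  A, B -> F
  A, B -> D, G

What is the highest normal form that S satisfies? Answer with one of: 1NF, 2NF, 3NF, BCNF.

Candidate keys: {A, B}, {A, C}, {A, D}, {A, G, H}. Prime attributes: {A, B, C, D, G, H}.
D -> C breaks BCNF: {D}⁺ = {B, C, D}, so {D} is not a superkey.
But every attribute on its right side ({C}) is prime, and the same holds for every other non-superkey FD, so 3NF still holds.

3NF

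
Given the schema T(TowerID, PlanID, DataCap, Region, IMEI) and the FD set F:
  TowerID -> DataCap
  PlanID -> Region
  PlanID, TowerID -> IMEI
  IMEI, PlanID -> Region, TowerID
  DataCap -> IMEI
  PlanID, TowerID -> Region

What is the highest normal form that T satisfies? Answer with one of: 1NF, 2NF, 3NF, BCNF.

1NF

Candidate keys: {DataCap, PlanID}, {IMEI, PlanID}, {PlanID, TowerID}. Prime attributes: {DataCap, IMEI, PlanID, TowerID}.
TowerID -> DataCap: {TowerID}⁺ = {DataCap, IMEI, TowerID}, which is not all of the attributes, so the left side is not a superkey — BCNF is violated.
PlanID -> Region has non-prime {Region} on the right and a non-superkey on the left, so 3NF fails.
{PlanID} is a proper subset of the key {DataCap, PlanID}, and {PlanID}⁺ contains the non-prime attribute {Region} — a partial dependency, so 2NF is violated.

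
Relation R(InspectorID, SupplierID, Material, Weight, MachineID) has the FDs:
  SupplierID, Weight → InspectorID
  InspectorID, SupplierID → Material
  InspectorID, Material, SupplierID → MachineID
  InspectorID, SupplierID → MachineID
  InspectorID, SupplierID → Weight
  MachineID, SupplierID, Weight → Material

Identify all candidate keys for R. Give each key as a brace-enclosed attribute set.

{InspectorID, SupplierID}, {SupplierID, Weight}

Attributes never on any right-hand side: {SupplierID} — every candidate key must contain it.
{InspectorID, SupplierID}⁺ = {InspectorID, MachineID, Material, SupplierID, Weight}, which is every attribute, so {InspectorID, SupplierID} is a candidate key.
{SupplierID, Weight}⁺ = {InspectorID, MachineID, Material, SupplierID, Weight}, which is every attribute, so {SupplierID, Weight} is a candidate key.
No proper subset of any of these is a key, and no other minimal superkey exists.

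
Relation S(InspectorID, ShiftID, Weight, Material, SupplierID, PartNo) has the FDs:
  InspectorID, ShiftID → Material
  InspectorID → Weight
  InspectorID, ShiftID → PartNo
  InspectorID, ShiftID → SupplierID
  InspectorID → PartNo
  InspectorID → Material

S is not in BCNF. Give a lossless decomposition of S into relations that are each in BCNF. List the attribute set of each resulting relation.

Candidate key of the original relation: {InspectorID, ShiftID}.
In {InspectorID, Material, PartNo, ShiftID, SupplierID, Weight}, {InspectorID} is not a superkey ({InspectorID}⁺ restricted to this set is {InspectorID, Material, PartNo, Weight}), so split on InspectorID → Material, PartNo, Weight into {InspectorID, Material, PartNo, Weight} and {InspectorID, ShiftID, SupplierID}.
{InspectorID, Material, PartNo, Weight} has no BCNF violation.
{InspectorID, ShiftID, SupplierID} has no BCNF violation.

{InspectorID, Material, PartNo, Weight}; {InspectorID, ShiftID, SupplierID}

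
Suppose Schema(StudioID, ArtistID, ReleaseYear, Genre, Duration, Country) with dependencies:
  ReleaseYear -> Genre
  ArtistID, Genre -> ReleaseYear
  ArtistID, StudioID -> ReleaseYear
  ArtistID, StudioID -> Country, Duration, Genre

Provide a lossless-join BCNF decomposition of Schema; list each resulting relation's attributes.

{ArtistID, Country, Duration, ReleaseYear, StudioID}; {Genre, ReleaseYear}

Candidate key of the original relation: {ArtistID, StudioID}.
{ArtistID, Country, Duration, Genre, ReleaseYear, StudioID}: {ReleaseYear} determines {Genre, ReleaseYear} here but is not a superkey — split on ReleaseYear -> Genre, giving {Genre, ReleaseYear} and {ArtistID, Country, Duration, ReleaseYear, StudioID}.
{Genre, ReleaseYear} has no BCNF violation.
{ArtistID, Country, Duration, ReleaseYear, StudioID} has no BCNF violation.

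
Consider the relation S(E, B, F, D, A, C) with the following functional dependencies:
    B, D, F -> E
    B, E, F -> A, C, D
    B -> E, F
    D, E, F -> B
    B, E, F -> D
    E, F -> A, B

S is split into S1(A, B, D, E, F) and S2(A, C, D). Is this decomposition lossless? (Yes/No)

No

Common attributes: {A, D}; their closure is {A, D}.
The closure covers neither S1 nor S2 entirely; the join is not lossless.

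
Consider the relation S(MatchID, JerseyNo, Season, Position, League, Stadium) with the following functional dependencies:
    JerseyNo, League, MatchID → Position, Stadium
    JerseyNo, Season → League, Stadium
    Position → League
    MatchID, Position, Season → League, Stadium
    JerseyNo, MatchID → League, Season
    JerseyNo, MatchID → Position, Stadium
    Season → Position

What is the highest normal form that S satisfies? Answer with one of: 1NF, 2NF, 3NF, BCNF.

Candidate key: {JerseyNo, MatchID}. Prime attributes: {JerseyNo, MatchID}.
For JerseyNo, Season → League, Stadium we have {JerseyNo, Season}⁺ = {JerseyNo, League, Position, Season, Stadium}; {JerseyNo, Season} is not a superkey, so BCNF fails.
JerseyNo, Season → League, Stadium has non-prime {League, Stadium} on the right and a non-superkey on the left, so 3NF fails.
No non-prime attribute depends on a proper subset of any candidate key, so 2NF holds.

2NF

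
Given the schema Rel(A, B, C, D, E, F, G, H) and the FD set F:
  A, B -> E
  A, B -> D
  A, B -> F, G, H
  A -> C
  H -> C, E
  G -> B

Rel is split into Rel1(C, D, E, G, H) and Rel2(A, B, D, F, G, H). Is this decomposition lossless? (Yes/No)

Yes

Rel1 ∩ Rel2 = {D, G, H}; its closure under F is {B, C, D, E, G, H}.
Rel1 is contained in that closure, so Rel1 ∩ Rel2 -> Rel1 holds and the join is lossless.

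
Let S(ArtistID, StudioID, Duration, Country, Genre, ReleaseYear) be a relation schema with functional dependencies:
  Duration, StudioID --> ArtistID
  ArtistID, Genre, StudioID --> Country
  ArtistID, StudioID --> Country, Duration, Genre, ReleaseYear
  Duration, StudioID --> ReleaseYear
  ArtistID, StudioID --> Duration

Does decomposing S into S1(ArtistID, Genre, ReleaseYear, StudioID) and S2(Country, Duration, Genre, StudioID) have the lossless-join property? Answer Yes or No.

The shared attributes are {Genre, StudioID} and {Genre, StudioID}⁺ = {Genre, StudioID}.
S1 ⊄ {Genre, StudioID} and S2 ⊄ {Genre, StudioID}, so the split is lossy.

No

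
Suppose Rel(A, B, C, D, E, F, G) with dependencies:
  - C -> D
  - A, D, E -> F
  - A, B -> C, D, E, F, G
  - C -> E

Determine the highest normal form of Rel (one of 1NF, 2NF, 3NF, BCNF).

2NF

Candidate key: {A, B}. Prime attributes: {A, B}.
For C -> D we have {C}⁺ = {C, D, E}; {C} is not a superkey, so BCNF fails.
Because {D} is non-prime and the left side of C -> D is not a superkey, the relation is not in 3NF.
No non-prime attribute depends on a proper subset of any candidate key, so 2NF holds.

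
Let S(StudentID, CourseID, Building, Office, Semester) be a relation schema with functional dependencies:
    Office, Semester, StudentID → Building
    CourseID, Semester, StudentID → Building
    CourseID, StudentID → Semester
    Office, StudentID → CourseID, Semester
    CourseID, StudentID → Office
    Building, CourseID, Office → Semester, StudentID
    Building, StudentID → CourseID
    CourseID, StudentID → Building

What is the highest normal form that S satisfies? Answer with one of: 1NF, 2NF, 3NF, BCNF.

BCNF

Candidate keys: {Building, CourseID, Office}, {Building, StudentID}, {CourseID, StudentID}, {Office, StudentID}. Prime attributes: {Building, CourseID, Office, StudentID}.
The left-hand side of every FD is a superkey, so BCNF is satisfied.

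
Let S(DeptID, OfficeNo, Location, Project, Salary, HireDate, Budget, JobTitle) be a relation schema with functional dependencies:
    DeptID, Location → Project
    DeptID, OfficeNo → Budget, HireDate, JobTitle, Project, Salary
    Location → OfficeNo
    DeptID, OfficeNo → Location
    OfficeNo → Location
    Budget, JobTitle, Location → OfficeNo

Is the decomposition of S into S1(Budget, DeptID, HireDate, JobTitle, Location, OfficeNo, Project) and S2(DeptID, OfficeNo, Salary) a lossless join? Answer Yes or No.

The shared attributes are {DeptID, OfficeNo} and {DeptID, OfficeNo}⁺ = {Budget, DeptID, HireDate, JobTitle, Location, OfficeNo, Project, Salary}.
This includes all of S1, so the common attributes are a superkey of S1 — the join is lossless.

Yes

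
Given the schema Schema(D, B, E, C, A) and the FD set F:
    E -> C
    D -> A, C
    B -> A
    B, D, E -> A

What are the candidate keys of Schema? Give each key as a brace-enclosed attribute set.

{B, D, E}

Attributes never on any right-hand side: {B, D, E} — every candidate key must contain all of them.
{B, D, E}⁺ = {A, B, C, D, E} — all of the relation — so {B, D, E} is a candidate key.
Every other attribute set either contains this one or has a smaller closure.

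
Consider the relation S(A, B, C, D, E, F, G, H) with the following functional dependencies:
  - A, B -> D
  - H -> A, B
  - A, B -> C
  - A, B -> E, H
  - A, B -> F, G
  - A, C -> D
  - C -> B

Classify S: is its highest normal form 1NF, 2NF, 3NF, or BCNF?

3NF

Candidate keys: {A, B}, {A, C}, {H}. Prime attributes: {A, B, C, H}.
C -> B breaks BCNF: {C}⁺ = {B, C}, so {C} is not a superkey.
Since {B} ⊆ prime attributes and every other non-superkey FD also has a prime right side, the schema is in 3NF.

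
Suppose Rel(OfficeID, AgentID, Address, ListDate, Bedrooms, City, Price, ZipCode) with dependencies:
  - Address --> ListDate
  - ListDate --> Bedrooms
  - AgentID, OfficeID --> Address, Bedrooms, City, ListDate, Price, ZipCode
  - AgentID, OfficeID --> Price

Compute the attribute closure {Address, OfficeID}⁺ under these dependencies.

{Address, Bedrooms, ListDate, OfficeID}

Start with {Address, OfficeID}.
Address --> ListDate applies; add {ListDate} → now {Address, ListDate, OfficeID}.
ListDate --> Bedrooms applies; add {Bedrooms} → now {Address, Bedrooms, ListDate, OfficeID}.
No further FD applies.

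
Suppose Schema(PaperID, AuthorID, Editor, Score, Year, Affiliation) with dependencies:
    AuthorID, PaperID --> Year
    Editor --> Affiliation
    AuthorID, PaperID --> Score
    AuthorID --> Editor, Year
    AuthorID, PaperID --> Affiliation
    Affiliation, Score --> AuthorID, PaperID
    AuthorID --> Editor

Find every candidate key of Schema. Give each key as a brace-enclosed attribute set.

{Affiliation, Score} is a candidate key since {Affiliation, Score}⁺ = {Affiliation, AuthorID, Editor, PaperID, Score, Year} covers every attribute.
{AuthorID, PaperID} is a candidate key since {AuthorID, PaperID}⁺ = {Affiliation, AuthorID, Editor, PaperID, Score, Year} covers every attribute.
{AuthorID, Score} is a candidate key since {AuthorID, Score}⁺ = {Affiliation, AuthorID, Editor, PaperID, Score, Year} covers every attribute.
{Editor, Score} is a candidate key since {Editor, Score}⁺ = {Affiliation, AuthorID, Editor, PaperID, Score, Year} covers every attribute.
No proper subset of any of these is a key, and no other minimal superkey exists.

{Affiliation, Score}, {AuthorID, PaperID}, {AuthorID, Score}, {Editor, Score}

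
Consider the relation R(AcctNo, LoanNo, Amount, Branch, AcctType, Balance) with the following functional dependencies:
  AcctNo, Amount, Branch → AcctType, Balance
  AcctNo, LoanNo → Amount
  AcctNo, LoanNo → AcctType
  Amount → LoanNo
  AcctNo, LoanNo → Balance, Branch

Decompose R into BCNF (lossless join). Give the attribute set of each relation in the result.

Candidate keys of the original relation: {AcctNo, Amount}, {AcctNo, LoanNo}.
Within {AcctNo, AcctType, Amount, Balance, Branch, LoanNo}: {Amount}⁺ ∩ {AcctNo, AcctType, Amount, Balance, Branch, LoanNo} = {Amount, LoanNo}, not the whole set, so Amount → LoanNo violates BCNF; decompose into {Amount, LoanNo} and {AcctNo, AcctType, Amount, Balance, Branch}.
{Amount, LoanNo} has no BCNF violation.
{AcctNo, AcctType, Amount, Balance, Branch} has no BCNF violation.

{AcctNo, AcctType, Amount, Balance, Branch}; {Amount, LoanNo}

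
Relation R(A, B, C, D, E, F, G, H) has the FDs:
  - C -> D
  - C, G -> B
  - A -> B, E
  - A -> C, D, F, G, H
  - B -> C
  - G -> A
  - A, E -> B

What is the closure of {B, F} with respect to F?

{B, C, D, F}

Start with {B, F}.
B -> C applies; add {C} → now {B, C, F}.
C -> D applies; add {D} → now {B, C, D, F}.
No further FD applies.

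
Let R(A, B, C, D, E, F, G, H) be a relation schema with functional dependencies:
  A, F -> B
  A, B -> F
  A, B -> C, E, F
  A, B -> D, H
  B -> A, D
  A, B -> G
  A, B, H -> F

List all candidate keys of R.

{A, F}, {B}

{B}⁺ = {A, B, C, D, E, F, G, H}, which is every attribute, so {B} is a candidate key.
{A, F}⁺ = {A, B, C, D, E, F, G, H}, which is every attribute, so {A, F} is a candidate key.
These are minimal and exhaustive — every other superkey contains one of them.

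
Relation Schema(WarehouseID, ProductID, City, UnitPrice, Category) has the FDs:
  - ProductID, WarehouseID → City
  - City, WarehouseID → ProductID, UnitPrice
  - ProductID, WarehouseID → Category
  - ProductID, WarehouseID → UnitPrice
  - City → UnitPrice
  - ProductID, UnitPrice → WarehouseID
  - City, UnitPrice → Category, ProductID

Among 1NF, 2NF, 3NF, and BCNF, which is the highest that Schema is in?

Candidate keys: {City}, {ProductID, UnitPrice}, {ProductID, WarehouseID}. Prime attributes: {City, ProductID, UnitPrice, WarehouseID}.
Every FD has a superkey on the left, so the relation is in BCNF.

BCNF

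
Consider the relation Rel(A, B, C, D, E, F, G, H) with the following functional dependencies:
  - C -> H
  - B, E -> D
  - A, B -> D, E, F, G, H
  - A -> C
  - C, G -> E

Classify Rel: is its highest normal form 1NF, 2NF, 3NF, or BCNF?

Candidate key: {A, B}. Prime attributes: {A, B}.
C -> H: {C}⁺ = {C, H}, which is not all of the attributes, so the left side is not a superkey — BCNF is violated.
Because {H} is non-prime and the left side of C -> H is not a superkey, the relation is not in 3NF.
The proper key subset {A} of {A, B} determines non-prime {C, H}, so the relation is not even in 2NF.

1NF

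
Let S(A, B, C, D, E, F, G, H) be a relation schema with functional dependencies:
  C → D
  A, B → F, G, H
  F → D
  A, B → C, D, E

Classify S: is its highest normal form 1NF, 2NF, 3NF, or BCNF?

Candidate key: {A, B}. Prime attributes: {A, B}.
C → D: {C}⁺ = {C, D}, which is not all of the attributes, so the left side is not a superkey — BCNF is violated.
C → D has non-prime {D} on the right and a non-superkey on the left, so 3NF fails.
Checking every proper subset of each key, none determines a non-prime attribute — 2NF is satisfied.

2NF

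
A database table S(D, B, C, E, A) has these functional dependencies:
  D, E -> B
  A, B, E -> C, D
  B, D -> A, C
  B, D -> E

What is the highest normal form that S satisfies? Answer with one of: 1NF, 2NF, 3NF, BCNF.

BCNF

Candidate keys: {A, B, E}, {B, D}, {D, E}. Prime attributes: {A, B, D, E}.
The left-hand side of every FD is a superkey, so BCNF is satisfied.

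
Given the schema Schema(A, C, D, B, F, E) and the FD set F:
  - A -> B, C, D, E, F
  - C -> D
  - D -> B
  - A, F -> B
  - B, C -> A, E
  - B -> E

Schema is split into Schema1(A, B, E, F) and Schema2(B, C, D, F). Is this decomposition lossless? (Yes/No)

No

The shared attributes are {B, F} and {B, F}⁺ = {B, E, F}.
The closure covers neither Schema1 nor Schema2 entirely; the join is not lossless.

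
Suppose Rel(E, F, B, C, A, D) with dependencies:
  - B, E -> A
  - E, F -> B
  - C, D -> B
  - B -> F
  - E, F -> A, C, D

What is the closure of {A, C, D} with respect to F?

{A, B, C, D, F}

Start with {A, C, D}.
C, D -> B applies; add {B} → now {A, B, C, D}.
B -> F applies; add {F} → now {A, B, C, D, F}.
No further FD applies.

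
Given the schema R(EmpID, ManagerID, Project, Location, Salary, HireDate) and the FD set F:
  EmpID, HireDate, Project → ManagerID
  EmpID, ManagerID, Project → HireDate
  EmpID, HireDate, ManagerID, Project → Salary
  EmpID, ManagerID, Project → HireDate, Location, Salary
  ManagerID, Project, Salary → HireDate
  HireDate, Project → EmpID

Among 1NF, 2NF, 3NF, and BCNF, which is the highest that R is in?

Candidate keys: {EmpID, ManagerID, Project}, {HireDate, Project}, {ManagerID, Project, Salary}. Prime attributes: {EmpID, HireDate, ManagerID, Project, Salary}.
Each dependency's left side is a superkey — BCNF holds.

BCNF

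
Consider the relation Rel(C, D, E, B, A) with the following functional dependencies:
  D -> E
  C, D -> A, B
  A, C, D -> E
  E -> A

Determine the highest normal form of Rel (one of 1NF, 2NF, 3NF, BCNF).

Candidate key: {C, D}. Prime attributes: {C, D}.
For D -> E we have {D}⁺ = {A, D, E}; {D} is not a superkey, so BCNF fails.
D -> E determines the non-prime attribute {E} from a non-superkey — 3NF is violated.
The proper key subset {D} of {C, D} determines non-prime {A, E}, so the relation is not even in 2NF.

1NF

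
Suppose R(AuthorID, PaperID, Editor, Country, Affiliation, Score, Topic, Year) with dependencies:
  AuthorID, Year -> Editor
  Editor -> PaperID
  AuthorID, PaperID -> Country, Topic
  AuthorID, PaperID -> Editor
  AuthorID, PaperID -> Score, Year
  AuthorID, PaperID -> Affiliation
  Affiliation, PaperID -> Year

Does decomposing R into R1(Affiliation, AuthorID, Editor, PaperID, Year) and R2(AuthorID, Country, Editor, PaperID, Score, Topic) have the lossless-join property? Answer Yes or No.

Common attributes: {AuthorID, Editor, PaperID}; their closure is {Affiliation, AuthorID, Country, Editor, PaperID, Score, Topic, Year}.
R1 is contained in that closure, so R1 ∩ R2 -> R1 holds and the join is lossless.

Yes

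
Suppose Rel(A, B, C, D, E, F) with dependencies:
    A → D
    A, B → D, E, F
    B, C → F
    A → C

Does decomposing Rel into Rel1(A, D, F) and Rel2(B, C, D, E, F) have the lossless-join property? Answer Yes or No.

Rel1 ∩ Rel2 = {D, F}; its closure under F is {D, F}.
The closure covers neither Rel1 nor Rel2 entirely; the join is not lossless.

No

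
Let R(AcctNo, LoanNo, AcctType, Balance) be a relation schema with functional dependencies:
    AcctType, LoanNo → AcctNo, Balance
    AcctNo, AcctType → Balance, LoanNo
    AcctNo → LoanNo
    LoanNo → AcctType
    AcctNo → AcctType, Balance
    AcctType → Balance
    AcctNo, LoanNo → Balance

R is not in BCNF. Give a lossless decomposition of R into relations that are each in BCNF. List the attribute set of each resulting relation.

Candidate keys of the original relation: {AcctNo}, {LoanNo}.
Within {AcctNo, AcctType, Balance, LoanNo}: {AcctType}⁺ ∩ {AcctNo, AcctType, Balance, LoanNo} = {AcctType, Balance}, not the whole set, so AcctType → Balance violates BCNF; decompose into {AcctType, Balance} and {AcctNo, AcctType, LoanNo}.
{AcctType, Balance} is in BCNF.
{AcctNo, AcctType, LoanNo} is in BCNF.

{AcctNo, AcctType, LoanNo}; {AcctType, Balance}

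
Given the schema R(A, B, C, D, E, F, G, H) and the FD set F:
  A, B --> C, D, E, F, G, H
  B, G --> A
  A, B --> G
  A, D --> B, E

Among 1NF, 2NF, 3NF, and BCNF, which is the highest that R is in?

BCNF

Candidate keys: {A, B}, {A, D}, {B, G}. Prime attributes: {A, B, D, G}.
Every FD has a superkey on the left, so the relation is in BCNF.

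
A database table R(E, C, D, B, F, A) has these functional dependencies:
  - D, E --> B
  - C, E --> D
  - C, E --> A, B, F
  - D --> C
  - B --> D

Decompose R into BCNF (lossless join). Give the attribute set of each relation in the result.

{A, B, E, F}; {B, D}; {C, D}

Candidate keys of the original relation: {B, E}, {C, E}, {D, E}.
In {A, B, C, D, E, F}, {D} is not a superkey ({D}⁺ restricted to this set is {C, D}), so split on D --> C into {C, D} and {A, B, D, E, F}.
{C, D} has no BCNF violation.
In {A, B, D, E, F}, {B} is not a superkey ({B}⁺ restricted to this set is {B, D}), so split on B --> D into {B, D} and {A, B, E, F}.
{B, D} has no BCNF violation.
{A, B, E, F} has no BCNF violation.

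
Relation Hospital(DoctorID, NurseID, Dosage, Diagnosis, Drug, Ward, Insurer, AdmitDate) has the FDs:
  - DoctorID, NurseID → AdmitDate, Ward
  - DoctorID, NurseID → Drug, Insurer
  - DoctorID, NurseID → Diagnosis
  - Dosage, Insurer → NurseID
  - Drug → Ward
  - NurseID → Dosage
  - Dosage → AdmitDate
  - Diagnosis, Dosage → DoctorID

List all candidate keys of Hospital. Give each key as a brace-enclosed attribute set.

Closure of {Diagnosis, NurseID} is {AdmitDate, Diagnosis, DoctorID, Dosage, Drug, Insurer, NurseID, Ward}, the whole schema; {Diagnosis, NurseID} is a candidate key.
Closure of {DoctorID, NurseID} is {AdmitDate, Diagnosis, DoctorID, Dosage, Drug, Insurer, NurseID, Ward}, the whole schema; {DoctorID, NurseID} is a candidate key.
Closure of {Diagnosis, Dosage, Insurer} is {AdmitDate, Diagnosis, DoctorID, Dosage, Drug, Insurer, NurseID, Ward}, the whole schema; {Diagnosis, Dosage, Insurer} is a candidate key.
Closure of {DoctorID, Dosage, Insurer} is {AdmitDate, Diagnosis, DoctorID, Dosage, Drug, Insurer, NurseID, Ward}, the whole schema; {DoctorID, Dosage, Insurer} is a candidate key.
No proper subset of any of these is a key, and no other minimal superkey exists.

{Diagnosis, Dosage, Insurer}, {Diagnosis, NurseID}, {DoctorID, Dosage, Insurer}, {DoctorID, NurseID}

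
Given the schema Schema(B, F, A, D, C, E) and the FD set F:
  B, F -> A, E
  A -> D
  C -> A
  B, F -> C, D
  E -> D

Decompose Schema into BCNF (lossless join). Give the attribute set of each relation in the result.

{A, C}; {A, D}; {B, C, E, F}

Candidate key of the original relation: {B, F}.
{A, B, C, D, E, F}: {A} determines {A, D} here but is not a superkey — split on A -> D, giving {A, D} and {A, B, C, E, F}.
{A, D} has no BCNF violation.
{A, B, C, E, F}: {C} determines {A, C} here but is not a superkey — split on C -> A, giving {A, C} and {B, C, E, F}.
{A, C} has no BCNF violation.
{B, C, E, F} has no BCNF violation.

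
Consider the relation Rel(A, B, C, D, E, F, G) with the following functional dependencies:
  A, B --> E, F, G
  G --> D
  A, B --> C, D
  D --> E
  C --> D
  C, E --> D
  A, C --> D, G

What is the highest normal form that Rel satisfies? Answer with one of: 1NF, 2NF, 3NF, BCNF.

Candidate key: {A, B}. Prime attributes: {A, B}.
G --> D: {G}⁺ = {D, E, G}, which is not all of the attributes, so the left side is not a superkey — BCNF is violated.
Because {D} is non-prime and the left side of G --> D is not a superkey, the relation is not in 3NF.
No non-prime attribute depends on a proper subset of any candidate key, so 2NF holds.

2NF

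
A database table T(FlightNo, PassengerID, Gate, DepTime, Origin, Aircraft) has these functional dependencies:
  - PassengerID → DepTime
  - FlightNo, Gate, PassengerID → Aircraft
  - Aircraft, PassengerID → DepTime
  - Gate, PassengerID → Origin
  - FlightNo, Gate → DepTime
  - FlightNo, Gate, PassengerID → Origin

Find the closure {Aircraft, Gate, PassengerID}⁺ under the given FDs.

{Aircraft, DepTime, Gate, Origin, PassengerID}

Start with {Aircraft, Gate, PassengerID}.
PassengerID → DepTime applies; add {DepTime} → now {Aircraft, DepTime, Gate, PassengerID}.
Gate, PassengerID → Origin applies; add {Origin} → now {Aircraft, DepTime, Gate, Origin, PassengerID}.
No further FD applies.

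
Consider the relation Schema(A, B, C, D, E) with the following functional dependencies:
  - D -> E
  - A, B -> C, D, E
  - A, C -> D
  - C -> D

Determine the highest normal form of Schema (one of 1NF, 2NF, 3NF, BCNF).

2NF

Candidate key: {A, B}. Prime attributes: {A, B}.
D -> E: {D}⁺ = {D, E}, which is not all of the attributes, so the left side is not a superkey — BCNF is violated.
D -> E has non-prime {E} on the right and a non-superkey on the left, so 3NF fails.
No proper subset of a key has a non-prime attribute in its closure, so there is no partial dependency; 2NF holds.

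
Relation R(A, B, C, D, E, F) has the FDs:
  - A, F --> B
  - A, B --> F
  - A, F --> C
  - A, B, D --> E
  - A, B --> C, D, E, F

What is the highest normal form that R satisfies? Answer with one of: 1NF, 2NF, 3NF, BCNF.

Candidate keys: {A, B}, {A, F}. Prime attributes: {A, B, F}.
The left-hand side of every FD is a superkey, so BCNF is satisfied.

BCNF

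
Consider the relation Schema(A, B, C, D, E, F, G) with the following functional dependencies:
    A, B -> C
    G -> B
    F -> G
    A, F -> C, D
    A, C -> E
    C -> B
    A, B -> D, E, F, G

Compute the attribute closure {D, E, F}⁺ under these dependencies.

Start with {D, E, F}.
F -> G applies; add {G} → now {D, E, F, G}.
G -> B applies; add {B} → now {B, D, E, F, G}.
No further FD applies.

{B, D, E, F, G}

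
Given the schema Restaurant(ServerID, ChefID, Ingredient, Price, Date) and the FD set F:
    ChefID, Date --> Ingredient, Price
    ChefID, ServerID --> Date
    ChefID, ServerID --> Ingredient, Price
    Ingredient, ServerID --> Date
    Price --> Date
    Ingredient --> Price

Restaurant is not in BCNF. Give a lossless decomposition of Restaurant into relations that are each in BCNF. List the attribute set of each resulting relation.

{ChefID, Date, ServerID}; {ChefID, Ingredient}; {Date, Price}; {Ingredient, Price}

Candidate key of the original relation: {ChefID, ServerID}.
{ChefID, Date, Ingredient, Price, ServerID}: {ChefID, Date} determines {ChefID, Date, Ingredient, Price} here but is not a superkey — split on ChefID, Date --> Ingredient, Price, giving {ChefID, Date, Ingredient, Price} and {ChefID, Date, ServerID}.
{ChefID, Date, Ingredient, Price}: {Price} determines {Date, Price} here but is not a superkey — split on Price --> Date, giving {Date, Price} and {ChefID, Ingredient, Price}.
{Date, Price} is in BCNF.
{ChefID, Ingredient, Price}: {Ingredient} determines {Ingredient, Price} here but is not a superkey — split on Ingredient --> Price, giving {Ingredient, Price} and {ChefID, Ingredient}.
{Ingredient, Price} is in BCNF.
{ChefID, Ingredient} is in BCNF.
{ChefID, Date, ServerID} is in BCNF.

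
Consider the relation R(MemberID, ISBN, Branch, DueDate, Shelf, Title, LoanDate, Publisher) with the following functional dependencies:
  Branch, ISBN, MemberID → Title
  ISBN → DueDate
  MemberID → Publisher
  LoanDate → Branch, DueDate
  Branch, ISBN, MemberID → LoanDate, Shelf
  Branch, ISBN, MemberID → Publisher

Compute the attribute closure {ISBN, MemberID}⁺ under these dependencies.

Start with {ISBN, MemberID}.
ISBN → DueDate applies; add {DueDate} → now {DueDate, ISBN, MemberID}.
MemberID → Publisher applies; add {Publisher} → now {DueDate, ISBN, MemberID, Publisher}.
No further FD applies.

{DueDate, ISBN, MemberID, Publisher}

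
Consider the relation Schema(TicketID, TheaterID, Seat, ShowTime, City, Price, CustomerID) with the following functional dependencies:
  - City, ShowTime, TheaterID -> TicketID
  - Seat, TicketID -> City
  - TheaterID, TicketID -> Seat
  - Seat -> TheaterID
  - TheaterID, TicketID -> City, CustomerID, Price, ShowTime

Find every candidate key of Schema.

{City, Seat, ShowTime}, {City, ShowTime, TheaterID}, {Seat, TicketID}, {TheaterID, TicketID}

Closure of {Seat, TicketID} is {City, CustomerID, Price, Seat, ShowTime, TheaterID, TicketID}, the whole schema; {Seat, TicketID} is a candidate key.
Closure of {TheaterID, TicketID} is {City, CustomerID, Price, Seat, ShowTime, TheaterID, TicketID}, the whole schema; {TheaterID, TicketID} is a candidate key.
Closure of {City, Seat, ShowTime} is {City, CustomerID, Price, Seat, ShowTime, TheaterID, TicketID}, the whole schema; {City, Seat, ShowTime} is a candidate key.
Closure of {City, ShowTime, TheaterID} is {City, CustomerID, Price, Seat, ShowTime, TheaterID, TicketID}, the whole schema; {City, ShowTime, TheaterID} is a candidate key.
These are minimal and exhaustive — every other superkey contains one of them.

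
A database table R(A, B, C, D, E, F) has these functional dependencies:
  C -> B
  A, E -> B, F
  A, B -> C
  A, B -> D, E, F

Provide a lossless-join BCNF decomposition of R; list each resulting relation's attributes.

Candidate keys of the original relation: {A, B}, {A, C}, {A, E}.
Within {A, B, C, D, E, F}: {C}⁺ ∩ {A, B, C, D, E, F} = {B, C}, not the whole set, so C -> B violates BCNF; decompose into {B, C} and {A, C, D, E, F}.
{B, C} is in BCNF.
{A, C, D, E, F} is in BCNF.

{A, C, D, E, F}; {B, C}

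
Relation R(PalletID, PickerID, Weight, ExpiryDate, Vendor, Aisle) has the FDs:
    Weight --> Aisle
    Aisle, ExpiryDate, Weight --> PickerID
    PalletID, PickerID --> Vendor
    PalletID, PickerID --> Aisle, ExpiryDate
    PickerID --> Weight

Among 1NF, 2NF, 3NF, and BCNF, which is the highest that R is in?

Candidate keys: {ExpiryDate, PalletID, Weight}, {PalletID, PickerID}. Prime attributes: {ExpiryDate, PalletID, PickerID, Weight}.
For Weight --> Aisle we have {Weight}⁺ = {Aisle, Weight}; {Weight} is not a superkey, so BCNF fails.
Weight --> Aisle determines the non-prime attribute {Aisle} from a non-superkey — 3NF is violated.
Since {PickerID} ⊂ {PalletID, PickerID} and {PickerID}⁺ ⊇ {Aisle} with {Aisle} non-prime, there is a partial dependency; 2NF fails.

1NF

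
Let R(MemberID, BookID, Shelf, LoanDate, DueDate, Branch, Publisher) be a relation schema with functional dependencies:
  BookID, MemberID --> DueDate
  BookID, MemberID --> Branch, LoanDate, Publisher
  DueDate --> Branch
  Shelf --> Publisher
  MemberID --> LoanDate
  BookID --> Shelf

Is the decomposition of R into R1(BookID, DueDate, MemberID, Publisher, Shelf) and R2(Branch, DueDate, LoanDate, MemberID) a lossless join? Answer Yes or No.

Yes

R1 ∩ R2 = {DueDate, MemberID}; its closure under F is {Branch, DueDate, LoanDate, MemberID}.
This includes all of R2, so the common attributes are a superkey of R2 — the join is lossless.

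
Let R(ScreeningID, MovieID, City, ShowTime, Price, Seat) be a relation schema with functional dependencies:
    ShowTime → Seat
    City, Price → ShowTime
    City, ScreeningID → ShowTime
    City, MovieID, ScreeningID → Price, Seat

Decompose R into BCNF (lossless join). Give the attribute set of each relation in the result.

Candidate key of the original relation: {City, MovieID, ScreeningID}.
In {City, MovieID, Price, ScreeningID, Seat, ShowTime}, {ShowTime} is not a superkey ({ShowTime}⁺ restricted to this set is {Seat, ShowTime}), so split on ShowTime → Seat into {Seat, ShowTime} and {City, MovieID, Price, ScreeningID, ShowTime}.
{Seat, ShowTime} is in BCNF.
In {City, MovieID, Price, ScreeningID, ShowTime}, {City, Price} is not a superkey ({City, Price}⁺ restricted to this set is {City, Price, ShowTime}), so split on City, Price → ShowTime into {City, Price, ShowTime} and {City, MovieID, Price, ScreeningID}.
{City, Price, ShowTime} is in BCNF.
{City, MovieID, Price, ScreeningID} is in BCNF.

{City, MovieID, Price, ScreeningID}; {City, Price, ShowTime}; {Seat, ShowTime}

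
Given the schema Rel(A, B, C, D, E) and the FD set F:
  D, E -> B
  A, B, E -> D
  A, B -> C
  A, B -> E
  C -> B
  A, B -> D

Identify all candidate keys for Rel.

{A, B}, {A, C}, {A, D, E}

{A} never appears on the right of any FD, so every key must include it.
Closure of {A, B} is {A, B, C, D, E}, the whole schema; {A, B} is a candidate key.
Closure of {A, C} is {A, B, C, D, E}, the whole schema; {A, C} is a candidate key.
Closure of {A, D, E} is {A, B, C, D, E}, the whole schema; {A, D, E} is a candidate key.
Any other superkey properly contains one of these, so there are no further candidate keys.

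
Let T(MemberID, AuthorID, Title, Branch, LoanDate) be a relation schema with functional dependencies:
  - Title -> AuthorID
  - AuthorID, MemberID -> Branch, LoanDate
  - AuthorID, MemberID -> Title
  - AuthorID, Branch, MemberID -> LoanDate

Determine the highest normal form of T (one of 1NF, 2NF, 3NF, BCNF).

3NF

Candidate keys: {AuthorID, MemberID}, {MemberID, Title}. Prime attributes: {AuthorID, MemberID, Title}.
For Title -> AuthorID we have {Title}⁺ = {AuthorID, Title}; {Title} is not a superkey, so BCNF fails.
Its right-hand attributes {AuthorID} are all prime, as are those of every other non-superkey FD — the relation is in 3NF.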